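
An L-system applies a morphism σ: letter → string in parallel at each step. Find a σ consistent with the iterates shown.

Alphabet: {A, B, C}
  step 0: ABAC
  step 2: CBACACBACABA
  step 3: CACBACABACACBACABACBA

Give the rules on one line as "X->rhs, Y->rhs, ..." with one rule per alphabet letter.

  step 2 ⇒ step 3: CBACACBACABA ⇒ CA·C·BA·CA·BA·CA·C·BA·CA·BA·C·BA
    A ↦ BA
    B ↦ C
    C ↦ CA

A->BA, B->C, C->CA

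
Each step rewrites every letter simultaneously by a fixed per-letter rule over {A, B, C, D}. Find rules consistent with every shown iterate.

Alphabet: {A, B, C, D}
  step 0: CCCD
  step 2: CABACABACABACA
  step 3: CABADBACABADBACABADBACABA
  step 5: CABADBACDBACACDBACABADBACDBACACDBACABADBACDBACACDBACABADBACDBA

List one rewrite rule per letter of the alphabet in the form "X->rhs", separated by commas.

A->BA, B->D, C->CA, D->C

  step 2 ⇒ step 3: CABACABACABACA ⇒ CA·BA·D·BA·CA·BA·D·BA·CA·BA·D·BA·CA·BA
    A ↦ BA
    B ↦ D
    C ↦ CA
    D ↦ C  (constrained at step 0)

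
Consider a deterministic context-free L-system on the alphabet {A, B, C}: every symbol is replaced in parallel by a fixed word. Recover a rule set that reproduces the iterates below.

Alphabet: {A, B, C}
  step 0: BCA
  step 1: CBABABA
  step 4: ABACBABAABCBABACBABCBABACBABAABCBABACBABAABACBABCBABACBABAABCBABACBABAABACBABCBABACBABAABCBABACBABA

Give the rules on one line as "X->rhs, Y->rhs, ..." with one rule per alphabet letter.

  step 0 ⇒ step 1: BCA ⇒ CB·AB·ABA
    A ↦ ABA
    B ↦ CB
    C ↦ AB

A->ABA, B->CB, C->AB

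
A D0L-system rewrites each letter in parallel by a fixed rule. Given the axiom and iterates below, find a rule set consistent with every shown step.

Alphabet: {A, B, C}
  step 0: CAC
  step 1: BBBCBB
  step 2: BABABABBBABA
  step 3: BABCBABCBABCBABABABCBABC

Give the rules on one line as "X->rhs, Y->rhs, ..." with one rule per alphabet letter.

A->BC, B->BA, C->BB

  step 2 ⇒ step 3: BABABABBBABA ⇒ BA·BC·BA·BC·BA·BC·BA·BA·BA·BC·BA·BC
    A ↦ BC
    B ↦ BA
  step 0 ⇒ step 1: CAC ⇒ BB·BC·BB
    C ↦ BB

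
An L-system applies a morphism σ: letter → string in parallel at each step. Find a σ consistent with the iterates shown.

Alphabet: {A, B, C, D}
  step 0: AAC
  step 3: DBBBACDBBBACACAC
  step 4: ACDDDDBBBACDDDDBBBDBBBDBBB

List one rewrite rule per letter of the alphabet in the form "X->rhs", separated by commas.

A->DB, B->D, C->BB, D->AC

  step 3 ⇒ step 4: DBBBACDBBBACACAC ⇒ AC·D·D·D·DB·BB·AC·D·D·D·DB·BB·DB·BB·DB·BB
    A ↦ DB
    B ↦ D
    C ↦ BB
    D ↦ AC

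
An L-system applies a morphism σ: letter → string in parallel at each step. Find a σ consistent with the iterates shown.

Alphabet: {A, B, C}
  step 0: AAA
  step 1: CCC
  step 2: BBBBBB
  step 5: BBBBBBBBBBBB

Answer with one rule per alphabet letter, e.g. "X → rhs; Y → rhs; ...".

A->C, B->A, C->BB

  step 1 ⇒ step 2: CCC ⇒ BB·BB·BB
    C ↦ BB
  step 0 ⇒ step 1: AAA ⇒ C·C·C
    A ↦ C
    B ↦ A  (constrained at step 2)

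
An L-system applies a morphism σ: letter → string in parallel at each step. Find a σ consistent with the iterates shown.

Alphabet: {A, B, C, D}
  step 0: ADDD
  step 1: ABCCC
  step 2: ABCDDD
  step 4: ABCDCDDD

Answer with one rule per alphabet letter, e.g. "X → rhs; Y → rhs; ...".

A->AB, B->C, C->D, D->C

  step 1 ⇒ step 2: ABCCC ⇒ AB·C·D·D·D
    A ↦ AB
    B ↦ C
    C ↦ D
  step 0 ⇒ step 1: ADDD ⇒ AB·C·C·C
    D ↦ C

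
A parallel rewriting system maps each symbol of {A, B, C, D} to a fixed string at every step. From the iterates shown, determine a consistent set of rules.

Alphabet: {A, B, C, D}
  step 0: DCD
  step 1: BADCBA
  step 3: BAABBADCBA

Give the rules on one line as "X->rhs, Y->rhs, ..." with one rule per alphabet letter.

A->B, B->A, C->DC, D->BA

  step 0 ⇒ step 1: DCD ⇒ BA·DC·BA
    C ↦ DC
    D ↦ BA
    A ↦ B  (constrained at step 1)
    B ↦ A  (constrained at step 1)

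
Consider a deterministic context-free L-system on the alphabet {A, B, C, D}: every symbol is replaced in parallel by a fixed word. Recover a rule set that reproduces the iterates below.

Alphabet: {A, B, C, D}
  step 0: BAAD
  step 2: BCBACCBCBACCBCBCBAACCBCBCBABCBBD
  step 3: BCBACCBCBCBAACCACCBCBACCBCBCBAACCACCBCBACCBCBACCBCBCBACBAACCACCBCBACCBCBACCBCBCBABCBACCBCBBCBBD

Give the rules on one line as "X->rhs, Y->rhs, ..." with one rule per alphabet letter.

  step 2 ⇒ step 3: BCBACCBCBACCBCBCBAACCBCBCBABCBBD ⇒ BCB·ACC·BCB·CBA·ACC·ACC·BCB·ACC·BCB·CBA·ACC·ACC·BCB·ACC·BCB·ACC·BCB·CBA·CBA·ACC·ACC·BCB·ACC·BCB·ACC·BCB·CBA·BCB·ACC·BCB·BCB·BD
    A ↦ CBA
    B ↦ BCB
    C ↦ ACC
    D ↦ BD

A->CBA, B->BCB, C->ACC, D->BD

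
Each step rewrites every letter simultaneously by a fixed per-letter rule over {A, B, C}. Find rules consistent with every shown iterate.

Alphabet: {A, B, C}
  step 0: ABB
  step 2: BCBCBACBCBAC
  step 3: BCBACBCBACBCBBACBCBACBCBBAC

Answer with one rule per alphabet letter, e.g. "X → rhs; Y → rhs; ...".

  step 2 ⇒ step 3: BCBCBACBCBAC ⇒ BC·BAC·BC·BAC·BC·B·BAC·BC·BAC·BC·B·BAC
    A ↦ B
    B ↦ BC
    C ↦ BAC

A->B, B->BC, C->BAC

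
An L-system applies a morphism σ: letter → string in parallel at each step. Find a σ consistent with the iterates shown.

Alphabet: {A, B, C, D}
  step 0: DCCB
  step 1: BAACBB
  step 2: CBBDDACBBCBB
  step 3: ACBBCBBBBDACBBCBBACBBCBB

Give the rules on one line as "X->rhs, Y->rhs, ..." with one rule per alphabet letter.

A->D, B->CBB, C->A, D->B

  step 2 ⇒ step 3: CBBDDACBBCBB ⇒ A·CBB·CBB·B·B·D·A·CBB·CBB·A·CBB·CBB
    A ↦ D
    B ↦ CBB
    C ↦ A
    D ↦ B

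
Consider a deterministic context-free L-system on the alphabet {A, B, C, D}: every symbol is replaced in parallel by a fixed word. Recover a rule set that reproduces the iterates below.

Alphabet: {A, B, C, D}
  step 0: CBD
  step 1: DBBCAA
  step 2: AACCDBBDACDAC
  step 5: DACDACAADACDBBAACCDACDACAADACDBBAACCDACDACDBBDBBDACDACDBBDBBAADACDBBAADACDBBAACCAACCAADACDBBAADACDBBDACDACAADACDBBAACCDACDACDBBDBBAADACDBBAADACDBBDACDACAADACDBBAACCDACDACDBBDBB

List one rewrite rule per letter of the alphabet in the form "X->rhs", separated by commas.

A->DAC, B->C, C->DBB, D->AA

  step 1 ⇒ step 2: DBBCAA ⇒ AA·C·C·DBB·DAC·DAC
    A ↦ DAC
    B ↦ C
    C ↦ DBB
    D ↦ AA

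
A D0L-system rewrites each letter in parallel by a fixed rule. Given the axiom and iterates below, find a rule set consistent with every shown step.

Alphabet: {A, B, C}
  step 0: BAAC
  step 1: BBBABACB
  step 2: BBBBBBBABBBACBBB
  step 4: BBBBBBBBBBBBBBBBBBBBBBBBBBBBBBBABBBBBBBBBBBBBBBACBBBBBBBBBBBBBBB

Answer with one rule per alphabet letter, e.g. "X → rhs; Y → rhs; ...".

  step 1 ⇒ step 2: BBBABACB ⇒ BB·BB·BB·BA·BB·BA·CB·BB
    A ↦ BA
    B ↦ BB
    C ↦ CB

A->BA, B->BB, C->CB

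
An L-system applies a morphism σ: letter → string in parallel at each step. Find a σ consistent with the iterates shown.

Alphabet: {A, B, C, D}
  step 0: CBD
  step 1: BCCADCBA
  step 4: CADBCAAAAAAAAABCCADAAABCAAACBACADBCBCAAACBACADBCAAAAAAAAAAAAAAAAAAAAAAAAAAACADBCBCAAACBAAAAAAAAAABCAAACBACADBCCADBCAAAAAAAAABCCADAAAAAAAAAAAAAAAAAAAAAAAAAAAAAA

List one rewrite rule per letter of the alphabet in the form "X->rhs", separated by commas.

A->AAA, B->CAD, C->BC, D->CBA

  step 0 ⇒ step 1: CBD ⇒ BC·CAD·CBA
    B ↦ CAD
    C ↦ BC
    D ↦ CBA
    A ↦ AAA  (constrained at step 1)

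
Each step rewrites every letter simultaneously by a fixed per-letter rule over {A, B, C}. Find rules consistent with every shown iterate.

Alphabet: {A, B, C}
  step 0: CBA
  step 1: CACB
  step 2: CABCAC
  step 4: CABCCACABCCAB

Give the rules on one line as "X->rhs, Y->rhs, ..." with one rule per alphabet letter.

A->B, B->C, C->CA

  step 1 ⇒ step 2: CACB ⇒ CA·B·CA·C
    A ↦ B
    B ↦ C
    C ↦ CA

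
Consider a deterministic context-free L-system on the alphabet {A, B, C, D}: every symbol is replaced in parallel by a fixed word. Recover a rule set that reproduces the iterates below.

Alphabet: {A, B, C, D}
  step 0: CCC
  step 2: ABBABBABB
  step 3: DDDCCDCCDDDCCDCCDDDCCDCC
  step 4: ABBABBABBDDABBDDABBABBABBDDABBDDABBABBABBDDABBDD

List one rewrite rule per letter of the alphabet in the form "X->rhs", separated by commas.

  step 3 ⇒ step 4: DDDCCDCCDDDCCDCCDDDCCDCC ⇒ ABB·ABB·ABB·D·D·ABB·D·D·ABB·ABB·ABB·D·D·ABB·D·D·ABB·ABB·ABB·D·D·ABB·D·D
    C ↦ D
    D ↦ ABB
  step 2 ⇒ step 3: ABBABBABB ⇒ DD·DCC·DCC·DD·DCC·DCC·DD·DCC·DCC
    A ↦ DD
  step 2 ⇒ step 3: ABBABBABB ⇒ DD·DCC·DCC·DD·DCC·DCC·DD·DCC·DCC
    B ↦ DCC

A->DD, B->DCC, C->D, D->ABB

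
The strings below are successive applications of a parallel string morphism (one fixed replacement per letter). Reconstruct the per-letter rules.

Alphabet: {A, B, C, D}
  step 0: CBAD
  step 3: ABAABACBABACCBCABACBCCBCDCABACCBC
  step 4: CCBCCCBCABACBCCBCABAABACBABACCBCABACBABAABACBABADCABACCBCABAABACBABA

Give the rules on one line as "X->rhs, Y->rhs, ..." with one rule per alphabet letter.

  step 3 ⇒ step 4: ABAABACBABACCBCABACBCCBCDCABACCBC ⇒ C·CB·C·C·CB·C·ABA·CB·C·CB·C·ABA·ABA·CB·ABA·C·CB·C·ABA·CB·ABA·ABA·CB·ABA·DC·ABA·C·CB·C·ABA·ABA·CB·ABA
    A ↦ C
    B ↦ CB
    C ↦ ABA
    D ↦ DC

A->C, B->CB, C->ABA, D->DC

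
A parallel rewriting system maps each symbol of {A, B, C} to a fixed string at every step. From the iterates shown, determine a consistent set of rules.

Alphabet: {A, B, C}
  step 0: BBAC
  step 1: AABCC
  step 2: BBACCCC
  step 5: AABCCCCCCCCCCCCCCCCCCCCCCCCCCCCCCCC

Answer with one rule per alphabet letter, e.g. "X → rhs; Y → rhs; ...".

A->B, B->A, C->CC

  step 1 ⇒ step 2: AABCC ⇒ B·B·A·CC·CC
    A ↦ B
    B ↦ A
    C ↦ CC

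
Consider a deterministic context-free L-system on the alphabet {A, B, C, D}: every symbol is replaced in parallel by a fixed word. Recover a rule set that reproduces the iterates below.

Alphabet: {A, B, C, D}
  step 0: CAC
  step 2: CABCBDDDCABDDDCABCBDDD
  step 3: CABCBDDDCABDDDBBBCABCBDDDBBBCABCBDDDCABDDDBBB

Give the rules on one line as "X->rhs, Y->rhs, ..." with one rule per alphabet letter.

  step 2 ⇒ step 3: CABCBDDDCABDDDCABCBDDD ⇒ CAB·CB·DDD·CAB·DDD·B·B·B·CAB·CB·DDD·B·B·B·CAB·CB·DDD·CAB·DDD·B·B·B
    A ↦ CB
    B ↦ DDD
    C ↦ CAB
    D ↦ B

A->CB, B->DDD, C->CAB, D->B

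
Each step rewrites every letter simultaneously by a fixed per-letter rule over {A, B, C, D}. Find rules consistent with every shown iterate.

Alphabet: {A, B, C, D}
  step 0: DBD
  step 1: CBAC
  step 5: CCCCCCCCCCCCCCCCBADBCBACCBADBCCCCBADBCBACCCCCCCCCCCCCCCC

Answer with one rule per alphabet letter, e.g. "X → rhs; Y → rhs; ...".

  step 0 ⇒ step 1: DBD ⇒ C·BA·C
    B ↦ BA
    D ↦ C
    A ↦ DB  (constrained at step 1)
    C ↦ CC  (constrained at step 1)

A->DB, B->BA, C->CC, D->C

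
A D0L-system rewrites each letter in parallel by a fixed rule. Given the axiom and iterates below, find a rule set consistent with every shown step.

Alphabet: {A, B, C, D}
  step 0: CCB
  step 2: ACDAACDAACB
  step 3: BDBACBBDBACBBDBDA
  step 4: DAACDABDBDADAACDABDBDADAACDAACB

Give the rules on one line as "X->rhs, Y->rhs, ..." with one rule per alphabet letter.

  step 3 ⇒ step 4: BDBACBBDBACBBDBDA ⇒ DA·AC·DA·B·DB·DA·DA·AC·DA·B·DB·DA·DA·AC·DA·AC·B
    A ↦ B
    B ↦ DA
    C ↦ DB
    D ↦ AC

A->B, B->DA, C->DB, D->AC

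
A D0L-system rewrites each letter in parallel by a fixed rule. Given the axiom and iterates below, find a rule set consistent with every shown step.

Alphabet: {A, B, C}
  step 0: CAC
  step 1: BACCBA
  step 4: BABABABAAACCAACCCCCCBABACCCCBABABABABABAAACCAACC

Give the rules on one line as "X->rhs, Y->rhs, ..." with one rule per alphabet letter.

A->CC, B->AA, C->BA

  step 0 ⇒ step 1: CAC ⇒ BA·CC·BA
    A ↦ CC
    C ↦ BA
    B ↦ AA  (constrained at step 1)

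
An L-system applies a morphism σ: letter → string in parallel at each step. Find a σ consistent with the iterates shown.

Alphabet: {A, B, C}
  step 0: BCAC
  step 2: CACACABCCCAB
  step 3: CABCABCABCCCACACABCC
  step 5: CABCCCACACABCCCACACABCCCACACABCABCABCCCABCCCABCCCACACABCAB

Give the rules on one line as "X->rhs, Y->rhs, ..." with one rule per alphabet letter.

  step 2 ⇒ step 3: CACACABCCCAB ⇒ CA·B·CA·B·CA·B·CC·CA·CA·CA·B·CC
    A ↦ B
    B ↦ CC
    C ↦ CA

A->B, B->CC, C->CA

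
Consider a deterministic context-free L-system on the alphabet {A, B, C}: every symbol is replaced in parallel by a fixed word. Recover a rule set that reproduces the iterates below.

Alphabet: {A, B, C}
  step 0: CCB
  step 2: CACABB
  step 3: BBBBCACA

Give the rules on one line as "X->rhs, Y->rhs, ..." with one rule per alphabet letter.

A->B, B->CA, C->B

  step 2 ⇒ step 3: CACABB ⇒ B·B·B·B·CA·CA
    A ↦ B
    B ↦ CA
    C ↦ B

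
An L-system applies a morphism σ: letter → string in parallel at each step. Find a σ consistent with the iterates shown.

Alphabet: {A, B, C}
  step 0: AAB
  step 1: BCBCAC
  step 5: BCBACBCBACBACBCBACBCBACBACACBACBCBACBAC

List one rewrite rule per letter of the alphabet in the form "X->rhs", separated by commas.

A->BC, B->AC, C->B

  step 0 ⇒ step 1: AAB ⇒ BC·BC·AC
    A ↦ BC
    B ↦ AC
    C ↦ B  (constrained at step 1)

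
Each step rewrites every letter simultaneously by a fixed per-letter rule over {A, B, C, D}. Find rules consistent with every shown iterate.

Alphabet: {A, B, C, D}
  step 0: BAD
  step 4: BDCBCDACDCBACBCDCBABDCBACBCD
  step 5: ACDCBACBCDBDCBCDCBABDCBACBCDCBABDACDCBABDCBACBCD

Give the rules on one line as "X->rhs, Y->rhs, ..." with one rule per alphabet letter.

  step 4 ⇒ step 5: BDCBCDACDCBACBCDCBABDCBACBCD ⇒ A·CD·CB·A·CB·CD·BD·CB·CD·CB·A·BD·CB·A·CB·CD·CB·A·BD·A·CD·CB·A·BD·CB·A·CB·CD
    A ↦ BD
    B ↦ A
    C ↦ CB
    D ↦ CD

A->BD, B->A, C->CB, D->CD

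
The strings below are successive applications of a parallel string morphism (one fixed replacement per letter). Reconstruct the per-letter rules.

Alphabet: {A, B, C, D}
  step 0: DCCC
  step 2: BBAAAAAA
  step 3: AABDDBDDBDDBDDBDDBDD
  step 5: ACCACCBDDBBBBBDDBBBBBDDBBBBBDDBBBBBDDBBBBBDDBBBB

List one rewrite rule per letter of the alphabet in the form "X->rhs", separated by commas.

A->BDD, B->A, C->BB, D->C

  step 2 ⇒ step 3: BBAAAAAA ⇒ A·A·BDD·BDD·BDD·BDD·BDD·BDD
    A ↦ BDD
    B ↦ A
    C ↦ BB  (constrained at step 0)
    D ↦ C  (constrained at step 0)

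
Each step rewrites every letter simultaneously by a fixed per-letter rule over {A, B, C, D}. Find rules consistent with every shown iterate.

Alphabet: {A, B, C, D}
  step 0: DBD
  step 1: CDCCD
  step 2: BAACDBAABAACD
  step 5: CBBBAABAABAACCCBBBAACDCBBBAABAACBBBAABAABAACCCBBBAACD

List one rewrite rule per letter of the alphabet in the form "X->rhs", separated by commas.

A->B, B->C, C->BAA, D->CD

  step 1 ⇒ step 2: CDCCD ⇒ BAA·CD·BAA·BAA·CD
    C ↦ BAA
    D ↦ CD
    A ↦ B  (constrained at step 2)
  step 0 ⇒ step 1: DBD ⇒ CD·C·CD
    B ↦ C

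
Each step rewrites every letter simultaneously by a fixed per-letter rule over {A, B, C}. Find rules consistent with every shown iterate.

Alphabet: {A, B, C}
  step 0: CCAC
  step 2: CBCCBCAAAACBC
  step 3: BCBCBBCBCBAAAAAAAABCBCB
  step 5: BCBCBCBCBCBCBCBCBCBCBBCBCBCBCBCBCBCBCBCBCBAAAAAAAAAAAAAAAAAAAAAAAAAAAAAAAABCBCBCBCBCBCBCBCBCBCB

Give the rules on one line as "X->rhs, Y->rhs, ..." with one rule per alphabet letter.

A->AA, B->CBC, C->B

  step 2 ⇒ step 3: CBCCBCAAAACBC ⇒ B·CBC·B·B·CBC·B·AA·AA·AA·AA·B·CBC·B
    A ↦ AA
    B ↦ CBC
    C ↦ B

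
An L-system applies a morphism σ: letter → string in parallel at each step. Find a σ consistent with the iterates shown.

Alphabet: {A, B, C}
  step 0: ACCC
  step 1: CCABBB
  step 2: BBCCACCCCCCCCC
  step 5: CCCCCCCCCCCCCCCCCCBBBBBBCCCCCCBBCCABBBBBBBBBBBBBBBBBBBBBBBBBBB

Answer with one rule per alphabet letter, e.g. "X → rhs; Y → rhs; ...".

A->CCA, B->CCC, C->B

  step 1 ⇒ step 2: CCABBB ⇒ B·B·CCA·CCC·CCC·CCC
    A ↦ CCA
    B ↦ CCC
    C ↦ B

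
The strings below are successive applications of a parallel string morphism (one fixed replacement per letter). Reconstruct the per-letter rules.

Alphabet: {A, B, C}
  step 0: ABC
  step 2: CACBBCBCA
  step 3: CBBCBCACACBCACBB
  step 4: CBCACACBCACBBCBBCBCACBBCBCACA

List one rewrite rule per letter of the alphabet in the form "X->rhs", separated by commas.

  step 3 ⇒ step 4: CBBCBCACACBCACBB ⇒ CB·CA·CA·CB·CA·CB·B·CB·B·CB·CA·CB·B·CB·CA·CA
    A ↦ B
    B ↦ CA
    C ↦ CB

A->B, B->CA, C->CB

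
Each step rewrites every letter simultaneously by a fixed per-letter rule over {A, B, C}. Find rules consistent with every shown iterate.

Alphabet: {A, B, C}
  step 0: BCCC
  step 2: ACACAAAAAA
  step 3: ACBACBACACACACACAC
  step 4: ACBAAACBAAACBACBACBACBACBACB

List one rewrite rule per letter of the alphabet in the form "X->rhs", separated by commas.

A->AC, B->AA, C->B

  step 3 ⇒ step 4: ACBACBACACACACACAC ⇒ AC·B·AA·AC·B·AA·AC·B·AC·B·AC·B·AC·B·AC·B·AC·B
    A ↦ AC
    B ↦ AA
    C ↦ B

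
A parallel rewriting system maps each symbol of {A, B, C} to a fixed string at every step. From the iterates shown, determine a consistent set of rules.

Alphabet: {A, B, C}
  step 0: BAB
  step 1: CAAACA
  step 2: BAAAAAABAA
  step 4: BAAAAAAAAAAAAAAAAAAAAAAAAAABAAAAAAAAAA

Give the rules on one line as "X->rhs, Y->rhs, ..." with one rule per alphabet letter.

A->AA, B->CA, C->B

  step 1 ⇒ step 2: CAAACA ⇒ B·AA·AA·AA·B·AA
    A ↦ AA
    C ↦ B
  step 0 ⇒ step 1: BAB ⇒ CA·AA·CA
    B ↦ CA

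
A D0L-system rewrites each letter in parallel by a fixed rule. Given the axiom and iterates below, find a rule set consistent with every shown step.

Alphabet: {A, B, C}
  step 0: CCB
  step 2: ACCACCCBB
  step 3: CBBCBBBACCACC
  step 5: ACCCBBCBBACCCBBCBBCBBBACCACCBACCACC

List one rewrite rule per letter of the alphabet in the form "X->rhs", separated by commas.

  step 2 ⇒ step 3: ACCACCCBB ⇒ C·B·B·C·B·B·B·ACC·ACC
    A ↦ C
    B ↦ ACC
    C ↦ B

A->C, B->ACC, C->B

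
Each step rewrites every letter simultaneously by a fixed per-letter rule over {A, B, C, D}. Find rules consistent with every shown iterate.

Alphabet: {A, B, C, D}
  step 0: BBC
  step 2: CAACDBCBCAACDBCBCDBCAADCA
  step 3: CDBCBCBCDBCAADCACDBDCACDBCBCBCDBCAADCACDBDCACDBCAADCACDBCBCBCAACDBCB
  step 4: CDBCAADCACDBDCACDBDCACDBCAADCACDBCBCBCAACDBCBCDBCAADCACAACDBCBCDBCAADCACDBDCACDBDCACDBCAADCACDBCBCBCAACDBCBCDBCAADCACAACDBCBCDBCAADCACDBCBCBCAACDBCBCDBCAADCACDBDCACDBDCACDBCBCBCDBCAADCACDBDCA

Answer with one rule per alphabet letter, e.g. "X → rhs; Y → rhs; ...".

A->CB, B->DCA, C->CDB, D->CAA

  step 3 ⇒ step 4: CDBCBCBCDBCAADCACDBDCACDBCBCBCDBCAADCACDBDCACDBCAADCACDBCBCBCAACDBCB ⇒ CDB·CAA·DCA·CDB·DCA·CDB·DCA·CDB·CAA·DCA·CDB·CB·CB·CAA·CDB·CB·CDB·CAA·DCA·CAA·CDB·CB·CDB·CAA·DCA·CDB·DCA·CDB·DCA·CDB·CAA·DCA·CDB·CB·CB·CAA·CDB·CB·CDB·CAA·DCA·CAA·CDB·CB·CDB·CAA·DCA·CDB·CB·CB·CAA·CDB·CB·CDB·CAA·DCA·CDB·DCA·CDB·DCA·CDB·CB·CB·CDB·CAA·DCA·CDB·DCA
    A ↦ CB
    B ↦ DCA
    C ↦ CDB
    D ↦ CAA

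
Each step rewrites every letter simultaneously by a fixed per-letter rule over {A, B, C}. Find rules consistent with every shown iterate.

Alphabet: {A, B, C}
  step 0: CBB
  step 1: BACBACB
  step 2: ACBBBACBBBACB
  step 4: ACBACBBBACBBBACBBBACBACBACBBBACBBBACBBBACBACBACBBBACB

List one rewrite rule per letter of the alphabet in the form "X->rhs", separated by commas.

A->B, B->ACB, C->B

  step 1 ⇒ step 2: BACBACB ⇒ ACB·B·B·ACB·B·B·ACB
    A ↦ B
    B ↦ ACB
    C ↦ B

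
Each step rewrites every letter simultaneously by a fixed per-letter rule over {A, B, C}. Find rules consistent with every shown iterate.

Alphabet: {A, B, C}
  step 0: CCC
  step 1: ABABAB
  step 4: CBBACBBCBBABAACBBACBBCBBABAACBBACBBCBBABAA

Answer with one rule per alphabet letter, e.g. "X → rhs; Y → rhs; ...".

  step 0 ⇒ step 1: CCC ⇒ AB·AB·AB
    C ↦ AB
    A ↦ CBB  (constrained at step 1)
    B ↦ A  (constrained at step 1)

A->CBB, B->A, C->AB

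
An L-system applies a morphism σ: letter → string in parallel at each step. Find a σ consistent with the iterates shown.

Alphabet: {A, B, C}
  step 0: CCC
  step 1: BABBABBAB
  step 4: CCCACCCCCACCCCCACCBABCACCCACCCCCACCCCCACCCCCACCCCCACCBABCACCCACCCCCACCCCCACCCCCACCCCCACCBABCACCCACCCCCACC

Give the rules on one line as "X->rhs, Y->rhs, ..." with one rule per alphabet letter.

A->CA, B->CC, C->BAB

  step 0 ⇒ step 1: CCC ⇒ BAB·BAB·BAB
    C ↦ BAB
    A ↦ CA  (constrained at step 1)
    B ↦ CC  (constrained at step 1)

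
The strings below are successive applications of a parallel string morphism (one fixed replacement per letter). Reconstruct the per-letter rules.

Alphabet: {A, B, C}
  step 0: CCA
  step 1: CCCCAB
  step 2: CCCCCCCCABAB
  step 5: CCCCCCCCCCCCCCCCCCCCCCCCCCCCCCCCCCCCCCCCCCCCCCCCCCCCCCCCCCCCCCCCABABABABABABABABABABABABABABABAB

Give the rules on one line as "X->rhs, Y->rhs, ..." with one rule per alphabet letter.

A->AB, B->AB, C->CC

  step 1 ⇒ step 2: CCCCAB ⇒ CC·CC·CC·CC·AB·AB
    A ↦ AB
    B ↦ AB
    C ↦ CC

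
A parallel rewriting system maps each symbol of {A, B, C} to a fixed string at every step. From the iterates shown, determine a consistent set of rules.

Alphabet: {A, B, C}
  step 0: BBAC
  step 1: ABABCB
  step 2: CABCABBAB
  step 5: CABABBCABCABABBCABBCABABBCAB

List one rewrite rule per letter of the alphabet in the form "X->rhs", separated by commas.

  step 1 ⇒ step 2: ABABCB ⇒ C·AB·C·AB·B·AB
    A ↦ C
    B ↦ AB
    C ↦ B

A->C, B->AB, C->B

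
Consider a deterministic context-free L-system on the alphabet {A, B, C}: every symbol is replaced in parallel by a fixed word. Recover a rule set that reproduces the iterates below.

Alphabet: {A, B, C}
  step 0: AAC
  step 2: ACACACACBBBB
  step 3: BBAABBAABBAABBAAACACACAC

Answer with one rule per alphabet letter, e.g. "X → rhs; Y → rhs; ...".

A->BB, B->AC, C->AA

  step 2 ⇒ step 3: ACACACACBBBB ⇒ BB·AA·BB·AA·BB·AA·BB·AA·AC·AC·AC·AC
    A ↦ BB
    B ↦ AC
    C ↦ AA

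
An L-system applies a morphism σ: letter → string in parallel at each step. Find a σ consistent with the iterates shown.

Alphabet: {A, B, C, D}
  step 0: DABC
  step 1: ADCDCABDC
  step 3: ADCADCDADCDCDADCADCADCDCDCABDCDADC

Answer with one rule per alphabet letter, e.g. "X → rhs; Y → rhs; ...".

A->DCD, B->CAB, C->DC, D->A

  step 0 ⇒ step 1: DABC ⇒ A·DCD·CAB·DC
    A ↦ DCD
    B ↦ CAB
    C ↦ DC
    D ↦ A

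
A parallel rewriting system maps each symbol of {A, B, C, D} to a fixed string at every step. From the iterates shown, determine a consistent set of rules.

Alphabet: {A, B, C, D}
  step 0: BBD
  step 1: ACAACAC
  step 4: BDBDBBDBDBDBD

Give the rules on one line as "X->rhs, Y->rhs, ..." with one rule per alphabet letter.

  step 0 ⇒ step 1: BBD ⇒ ACA·ACA·C
    B ↦ ACA
    D ↦ C
    A ↦ D  (constrained at step 1)
    C ↦ B  (constrained at step 1)

A->D, B->ACA, C->B, D->C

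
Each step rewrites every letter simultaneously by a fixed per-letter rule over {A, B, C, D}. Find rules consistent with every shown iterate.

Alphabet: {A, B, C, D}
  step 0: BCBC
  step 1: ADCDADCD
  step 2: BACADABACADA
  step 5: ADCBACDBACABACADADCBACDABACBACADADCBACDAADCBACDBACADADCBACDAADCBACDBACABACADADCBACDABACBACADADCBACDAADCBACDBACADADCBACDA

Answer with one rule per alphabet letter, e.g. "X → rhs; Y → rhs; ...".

A->BAC, B->ADC, C->D, D->A

  step 1 ⇒ step 2: ADCDADCD ⇒ BAC·A·D·A·BAC·A·D·A
    A ↦ BAC
    C ↦ D
    D ↦ A
  step 0 ⇒ step 1: BCBC ⇒ ADC·D·ADC·D
    B ↦ ADC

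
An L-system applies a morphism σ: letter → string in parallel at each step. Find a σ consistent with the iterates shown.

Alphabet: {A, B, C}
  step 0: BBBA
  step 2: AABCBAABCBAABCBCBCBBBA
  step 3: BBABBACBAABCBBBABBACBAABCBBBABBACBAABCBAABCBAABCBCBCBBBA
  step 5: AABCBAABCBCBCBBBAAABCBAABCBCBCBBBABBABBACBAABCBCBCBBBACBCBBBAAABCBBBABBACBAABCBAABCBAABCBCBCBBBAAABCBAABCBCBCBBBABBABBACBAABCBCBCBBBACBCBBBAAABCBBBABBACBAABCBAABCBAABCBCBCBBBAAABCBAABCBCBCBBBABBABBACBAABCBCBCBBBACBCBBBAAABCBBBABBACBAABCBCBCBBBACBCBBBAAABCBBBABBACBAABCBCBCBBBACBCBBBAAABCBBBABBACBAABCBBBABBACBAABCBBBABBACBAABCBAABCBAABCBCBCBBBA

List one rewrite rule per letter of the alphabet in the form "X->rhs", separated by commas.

A->BBA, B->CB, C->AAB

  step 2 ⇒ step 3: AABCBAABCBAABCBCBCBBBA ⇒ BBA·BBA·CB·AAB·CB·BBA·BBA·CB·AAB·CB·BBA·BBA·CB·AAB·CB·AAB·CB·AAB·CB·CB·CB·BBA
    A ↦ BBA
    B ↦ CB
    C ↦ AAB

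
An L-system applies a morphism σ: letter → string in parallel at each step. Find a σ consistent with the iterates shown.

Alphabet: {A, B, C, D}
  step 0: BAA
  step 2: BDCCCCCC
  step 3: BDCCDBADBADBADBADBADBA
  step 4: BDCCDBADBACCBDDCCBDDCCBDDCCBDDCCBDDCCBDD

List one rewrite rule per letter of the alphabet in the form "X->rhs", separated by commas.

  step 3 ⇒ step 4: BDCCDBADBADBADBADBADBA ⇒ BD·CC·DBA·DBA·CC·BD·D·CC·BD·D·CC·BD·D·CC·BD·D·CC·BD·D·CC·BD·D
    A ↦ D
    B ↦ BD
    C ↦ DBA
    D ↦ CC

A->D, B->BD, C->DBA, D->CC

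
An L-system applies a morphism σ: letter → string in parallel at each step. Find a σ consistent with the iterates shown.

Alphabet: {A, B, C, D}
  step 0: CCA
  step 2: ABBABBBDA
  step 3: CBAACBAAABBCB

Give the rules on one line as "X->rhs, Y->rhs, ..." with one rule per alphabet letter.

  step 2 ⇒ step 3: ABBABBBDA ⇒ CB·A·A·CB·A·A·A·BB·CB
    A ↦ CB
    B ↦ A
    D ↦ BB
    C ↦ BD  (constrained at step 0)

A->CB, B->A, C->BD, D->BB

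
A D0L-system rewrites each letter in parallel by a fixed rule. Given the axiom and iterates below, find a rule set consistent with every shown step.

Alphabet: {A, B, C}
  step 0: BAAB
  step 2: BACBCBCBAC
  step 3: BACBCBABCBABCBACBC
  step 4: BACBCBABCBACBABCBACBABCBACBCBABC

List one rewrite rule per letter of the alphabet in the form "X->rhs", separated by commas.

  step 3 ⇒ step 4: BACBCBABCBABCBACBC ⇒ BA·C·BC·BA·BC·BA·C·BA·BC·BA·C·BA·BC·BA·C·BC·BA·BC
    A ↦ C
    B ↦ BA
    C ↦ BC

A->C, B->BA, C->BC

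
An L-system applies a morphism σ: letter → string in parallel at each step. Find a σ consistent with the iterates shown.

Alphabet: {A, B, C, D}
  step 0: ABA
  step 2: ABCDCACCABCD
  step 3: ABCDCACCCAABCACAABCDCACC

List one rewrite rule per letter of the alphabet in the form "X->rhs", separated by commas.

  step 2 ⇒ step 3: ABCDCACCABCD ⇒ AB·CD·CA·CC·CA·AB·CA·CA·AB·CD·CA·CC
    A ↦ AB
    B ↦ CD
    C ↦ CA
    D ↦ CC

A->AB, B->CD, C->CA, D->CC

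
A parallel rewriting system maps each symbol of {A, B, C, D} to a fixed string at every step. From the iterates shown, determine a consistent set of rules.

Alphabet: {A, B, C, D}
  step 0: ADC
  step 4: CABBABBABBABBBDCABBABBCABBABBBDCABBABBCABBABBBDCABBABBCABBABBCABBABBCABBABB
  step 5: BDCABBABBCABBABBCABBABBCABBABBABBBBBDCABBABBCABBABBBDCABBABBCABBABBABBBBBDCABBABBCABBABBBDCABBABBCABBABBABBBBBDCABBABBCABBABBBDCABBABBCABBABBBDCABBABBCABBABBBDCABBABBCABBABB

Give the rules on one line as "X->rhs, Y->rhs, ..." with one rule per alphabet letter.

A->C, B->ABB, C->BD, D->BB

  step 4 ⇒ step 5: CABBABBABBABBBDCABBABBCABBABBBDCABBABBCABBABBBDCABBABBCABBABBCABBABBCABBABB ⇒ BD·C·ABB·ABB·C·ABB·ABB·C·ABB·ABB·C·ABB·ABB·ABB·BB·BD·C·ABB·ABB·C·ABB·ABB·BD·C·ABB·ABB·C·ABB·ABB·ABB·BB·BD·C·ABB·ABB·C·ABB·ABB·BD·C·ABB·ABB·C·ABB·ABB·ABB·BB·BD·C·ABB·ABB·C·ABB·ABB·BD·C·ABB·ABB·C·ABB·ABB·BD·C·ABB·ABB·C·ABB·ABB·BD·C·ABB·ABB·C·ABB·ABB
    A ↦ C
    B ↦ ABB
    C ↦ BD
    D ↦ BB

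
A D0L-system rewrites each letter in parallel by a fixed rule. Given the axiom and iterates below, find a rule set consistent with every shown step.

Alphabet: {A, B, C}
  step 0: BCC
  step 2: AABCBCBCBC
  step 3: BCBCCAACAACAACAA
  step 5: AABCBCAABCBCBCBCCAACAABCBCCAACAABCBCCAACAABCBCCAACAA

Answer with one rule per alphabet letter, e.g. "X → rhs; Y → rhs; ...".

  step 2 ⇒ step 3: AABCBCBCBC ⇒ BC·BC·C·AA·C·AA·C·AA·C·AA
    A ↦ BC
    B ↦ C
    C ↦ AA

A->BC, B->C, C->AA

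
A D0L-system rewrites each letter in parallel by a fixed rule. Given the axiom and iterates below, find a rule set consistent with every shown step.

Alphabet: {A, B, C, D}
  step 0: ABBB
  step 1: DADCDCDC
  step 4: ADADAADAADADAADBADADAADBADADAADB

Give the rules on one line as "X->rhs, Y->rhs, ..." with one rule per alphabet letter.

A->DA, B->DC, C->DB, D->A

  step 0 ⇒ step 1: ABBB ⇒ DA·DC·DC·DC
    A ↦ DA
    B ↦ DC
    C ↦ DB  (constrained at step 1)
    D ↦ A  (constrained at step 1)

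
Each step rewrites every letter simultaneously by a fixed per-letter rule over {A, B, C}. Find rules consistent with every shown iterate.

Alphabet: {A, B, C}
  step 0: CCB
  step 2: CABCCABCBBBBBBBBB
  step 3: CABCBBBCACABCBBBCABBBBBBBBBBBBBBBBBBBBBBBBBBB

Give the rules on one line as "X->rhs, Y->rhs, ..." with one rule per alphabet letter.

A->BC, B->BBB, C->CA

  step 2 ⇒ step 3: CABCCABCBBBBBBBBB ⇒ CA·BC·BBB·CA·CA·BC·BBB·CA·BBB·BBB·BBB·BBB·BBB·BBB·BBB·BBB·BBB
    A ↦ BC
    B ↦ BBB
    C ↦ CA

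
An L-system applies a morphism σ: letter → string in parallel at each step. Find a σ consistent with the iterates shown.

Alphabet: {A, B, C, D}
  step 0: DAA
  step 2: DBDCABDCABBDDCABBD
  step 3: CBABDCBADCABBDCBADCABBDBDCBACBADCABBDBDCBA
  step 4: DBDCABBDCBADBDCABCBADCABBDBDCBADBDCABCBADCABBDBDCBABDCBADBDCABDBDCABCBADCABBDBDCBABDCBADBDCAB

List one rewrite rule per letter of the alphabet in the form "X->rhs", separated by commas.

A->CAB, B->BD, C->D, D->CBA

  step 3 ⇒ step 4: CBABDCBADCABBDCBADCABBDBDCBACBADCABBDBDCBA ⇒ D·BD·CAB·BD·CBA·D·BD·CAB·CBA·D·CAB·BD·BD·CBA·D·BD·CAB·CBA·D·CAB·BD·BD·CBA·BD·CBA·D·BD·CAB·D·BD·CAB·CBA·D·CAB·BD·BD·CBA·BD·CBA·D·BD·CAB
    A ↦ CAB
    B ↦ BD
    C ↦ D
    D ↦ CBA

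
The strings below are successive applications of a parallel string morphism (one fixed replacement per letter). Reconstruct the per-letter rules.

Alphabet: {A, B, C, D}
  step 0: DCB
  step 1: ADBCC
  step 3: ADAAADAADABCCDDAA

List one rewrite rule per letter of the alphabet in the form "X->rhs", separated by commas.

  step 0 ⇒ step 1: DCB ⇒ A·D·BCC
    B ↦ BCC
    C ↦ D
    D ↦ A
    A ↦ ADA  (constrained at step 1)

A->ADA, B->BCC, C->D, D->A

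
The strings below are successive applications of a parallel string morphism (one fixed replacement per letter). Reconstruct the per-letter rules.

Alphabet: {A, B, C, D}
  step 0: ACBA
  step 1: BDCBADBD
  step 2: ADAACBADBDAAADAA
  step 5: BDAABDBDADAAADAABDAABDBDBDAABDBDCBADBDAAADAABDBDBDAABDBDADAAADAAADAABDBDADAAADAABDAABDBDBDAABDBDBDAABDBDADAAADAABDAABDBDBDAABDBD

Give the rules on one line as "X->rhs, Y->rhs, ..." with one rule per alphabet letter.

  step 1 ⇒ step 2: BDCBADBD ⇒ AD·AA·CB·AD·BD·AA·AD·AA
    A ↦ BD
    B ↦ AD
    C ↦ CB
    D ↦ AA

A->BD, B->AD, C->CB, D->AA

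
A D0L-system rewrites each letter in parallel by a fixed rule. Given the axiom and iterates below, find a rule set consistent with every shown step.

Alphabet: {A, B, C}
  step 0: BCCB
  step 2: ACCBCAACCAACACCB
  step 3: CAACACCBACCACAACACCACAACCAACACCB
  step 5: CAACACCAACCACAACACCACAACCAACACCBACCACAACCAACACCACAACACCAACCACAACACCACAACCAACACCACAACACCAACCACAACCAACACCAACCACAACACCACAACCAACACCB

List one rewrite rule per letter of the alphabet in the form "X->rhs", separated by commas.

  step 2 ⇒ step 3: ACCBCAACCAACACCB ⇒ CA·AC·AC·CB·AC·CA·CA·AC·AC·CA·CA·AC·CA·AC·AC·CB
    A ↦ CA
    B ↦ CB
    C ↦ AC

A->CA, B->CB, C->AC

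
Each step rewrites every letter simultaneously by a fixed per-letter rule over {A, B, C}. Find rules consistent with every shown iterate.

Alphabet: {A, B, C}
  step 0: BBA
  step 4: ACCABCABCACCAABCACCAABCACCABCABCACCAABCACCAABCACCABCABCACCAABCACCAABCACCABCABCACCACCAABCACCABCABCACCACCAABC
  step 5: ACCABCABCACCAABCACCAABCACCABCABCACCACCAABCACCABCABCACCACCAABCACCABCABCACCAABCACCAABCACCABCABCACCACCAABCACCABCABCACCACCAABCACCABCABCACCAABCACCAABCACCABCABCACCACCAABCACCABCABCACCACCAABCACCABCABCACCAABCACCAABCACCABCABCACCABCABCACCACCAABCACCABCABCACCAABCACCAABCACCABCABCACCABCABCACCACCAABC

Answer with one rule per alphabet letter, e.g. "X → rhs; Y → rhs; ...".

  step 4 ⇒ step 5: ACCABCABCACCAABCACCAABCACCABCABCACCAABCACCAABCACCABCABCACCAABCACCAABCACCABCABCACCACCAABCACCABCABCACCACCAABC ⇒ ACC·ABC·ABC·ACC·A·ABC·ACC·A·ABC·ACC·ABC·ABC·ACC·ACC·A·ABC·ACC·ABC·ABC·ACC·ACC·A·ABC·ACC·ABC·ABC·ACC·A·ABC·ACC·A·ABC·ACC·ABC·ABC·ACC·ACC·A·ABC·ACC·ABC·ABC·ACC·ACC·A·ABC·ACC·ABC·ABC·ACC·A·ABC·ACC·A·ABC·ACC·ABC·ABC·ACC·ACC·A·ABC·ACC·ABC·ABC·ACC·ACC·A·ABC·ACC·ABC·ABC·ACC·A·ABC·ACC·A·ABC·ACC·ABC·ABC·ACC·ABC·ABC·ACC·ACC·A·ABC·ACC·ABC·ABC·ACC·A·ABC·ACC·A·ABC·ACC·ABC·ABC·ACC·ABC·ABC·ACC·ACC·A·ABC
    A ↦ ACC
    B ↦ A
    C ↦ ABC

A->ACC, B->A, C->ABC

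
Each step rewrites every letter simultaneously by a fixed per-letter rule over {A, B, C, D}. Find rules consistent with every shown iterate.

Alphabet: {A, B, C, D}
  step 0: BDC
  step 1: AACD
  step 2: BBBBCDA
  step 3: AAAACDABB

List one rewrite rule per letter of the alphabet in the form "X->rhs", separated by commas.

  step 2 ⇒ step 3: BBBBCDA ⇒ A·A·A·A·CD·A·BB
    A ↦ BB
    B ↦ A
    C ↦ CD
    D ↦ A

A->BB, B->A, C->CD, D->A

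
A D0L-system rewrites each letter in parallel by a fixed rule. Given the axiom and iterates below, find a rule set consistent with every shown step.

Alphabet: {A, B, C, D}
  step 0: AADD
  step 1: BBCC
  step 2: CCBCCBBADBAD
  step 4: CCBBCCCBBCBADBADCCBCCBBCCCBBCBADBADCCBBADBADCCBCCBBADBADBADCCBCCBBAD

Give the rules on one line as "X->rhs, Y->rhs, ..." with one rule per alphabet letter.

  step 1 ⇒ step 2: BBCC ⇒ CCB·CCB·BAD·BAD
    B ↦ CCB
    C ↦ BAD
  step 0 ⇒ step 1: AADD ⇒ B·B·C·C
    A ↦ B
  step 0 ⇒ step 1: AADD ⇒ B·B·C·C
    D ↦ C

A->B, B->CCB, C->BAD, D->C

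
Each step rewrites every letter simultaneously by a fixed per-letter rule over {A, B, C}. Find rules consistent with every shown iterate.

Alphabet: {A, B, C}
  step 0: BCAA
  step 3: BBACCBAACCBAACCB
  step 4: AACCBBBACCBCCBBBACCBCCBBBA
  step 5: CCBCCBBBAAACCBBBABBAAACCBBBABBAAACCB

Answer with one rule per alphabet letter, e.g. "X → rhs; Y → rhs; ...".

A->CCB, B->A, C->B

  step 4 ⇒ step 5: AACCBBBACCBCCBBBACCBCCBBBA ⇒ CCB·CCB·B·B·A·A·A·CCB·B·B·A·B·B·A·A·A·CCB·B·B·A·B·B·A·A·A·CCB
    A ↦ CCB
    B ↦ A
    C ↦ B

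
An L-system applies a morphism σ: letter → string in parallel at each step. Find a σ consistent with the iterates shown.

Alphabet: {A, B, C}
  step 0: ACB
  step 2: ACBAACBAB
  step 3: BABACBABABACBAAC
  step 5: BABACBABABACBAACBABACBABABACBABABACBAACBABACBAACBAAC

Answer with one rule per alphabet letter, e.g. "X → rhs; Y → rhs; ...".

  step 2 ⇒ step 3: ACBAACBAB ⇒ BA·B·AC·BA·BA·B·AC·BA·AC
    A ↦ BA
    B ↦ AC
    C ↦ B

A->BA, B->AC, C->B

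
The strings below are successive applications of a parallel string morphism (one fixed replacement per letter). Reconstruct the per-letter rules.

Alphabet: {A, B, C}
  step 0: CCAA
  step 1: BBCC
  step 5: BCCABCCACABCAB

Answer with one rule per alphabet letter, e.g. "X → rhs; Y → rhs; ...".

  step 0 ⇒ step 1: CCAA ⇒ B·B·C·C
    A ↦ C
    C ↦ B
    B ↦ CA  (constrained at step 1)

A->C, B->CA, C->B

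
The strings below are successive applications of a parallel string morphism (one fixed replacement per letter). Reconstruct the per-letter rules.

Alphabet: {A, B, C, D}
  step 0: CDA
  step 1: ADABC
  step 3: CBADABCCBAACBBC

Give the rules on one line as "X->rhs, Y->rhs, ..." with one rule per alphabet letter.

  step 0 ⇒ step 1: CDA ⇒ A·DA·BC
    A ↦ BC
    C ↦ A
    D ↦ DA
    B ↦ CB  (constrained at step 1)

A->BC, B->CB, C->A, D->DA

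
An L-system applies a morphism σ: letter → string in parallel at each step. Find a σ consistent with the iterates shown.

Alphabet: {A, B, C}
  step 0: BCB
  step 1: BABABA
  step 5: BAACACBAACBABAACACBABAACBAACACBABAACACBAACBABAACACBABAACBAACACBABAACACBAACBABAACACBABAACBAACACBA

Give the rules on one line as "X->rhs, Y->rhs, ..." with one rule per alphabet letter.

A->AC, B->BA, C->BA

  step 0 ⇒ step 1: BCB ⇒ BA·BA·BA
    B ↦ BA
    C ↦ BA
    A ↦ AC  (constrained at step 1)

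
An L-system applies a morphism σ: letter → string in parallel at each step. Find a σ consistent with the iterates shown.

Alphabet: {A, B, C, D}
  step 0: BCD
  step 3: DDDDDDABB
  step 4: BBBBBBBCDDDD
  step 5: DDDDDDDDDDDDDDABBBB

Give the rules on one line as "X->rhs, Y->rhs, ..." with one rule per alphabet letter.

  step 4 ⇒ step 5: BBBBBBBCDDDD ⇒ DD·DD·DD·DD·DD·DD·DD·A·B·B·B·B
    B ↦ DD
    C ↦ A
    D ↦ B
  step 3 ⇒ step 4: DDDDDDABB ⇒ B·B·B·B·B·B·BC·DD·DD
    A ↦ BC

A->BC, B->DD, C->A, D->B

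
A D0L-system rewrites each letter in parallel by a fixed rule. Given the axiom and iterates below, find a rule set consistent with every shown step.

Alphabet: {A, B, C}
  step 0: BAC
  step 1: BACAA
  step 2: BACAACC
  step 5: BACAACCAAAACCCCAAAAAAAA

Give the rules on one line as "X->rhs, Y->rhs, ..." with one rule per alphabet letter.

A->C, B->BA, C->AA

  step 1 ⇒ step 2: BACAA ⇒ BA·C·AA·C·C
    A ↦ C
    B ↦ BA
    C ↦ AA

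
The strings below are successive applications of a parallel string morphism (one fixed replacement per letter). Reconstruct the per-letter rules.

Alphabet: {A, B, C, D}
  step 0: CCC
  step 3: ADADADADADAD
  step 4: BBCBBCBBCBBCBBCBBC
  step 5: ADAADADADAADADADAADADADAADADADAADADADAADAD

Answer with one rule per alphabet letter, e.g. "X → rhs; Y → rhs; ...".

  step 4 ⇒ step 5: BBCBBCBBCBBCBBCBBC ⇒ ADA·ADA·D·ADA·ADA·D·ADA·ADA·D·ADA·ADA·D·ADA·ADA·D·ADA·ADA·D
    B ↦ ADA
    C ↦ D
  step 3 ⇒ step 4: ADADADADADAD ⇒ B·BC·B·BC·B·BC·B·BC·B·BC·B·BC
    A ↦ B
  step 3 ⇒ step 4: ADADADADADAD ⇒ B·BC·B·BC·B·BC·B·BC·B·BC·B·BC
    D ↦ BC

A->B, B->ADA, C->D, D->BC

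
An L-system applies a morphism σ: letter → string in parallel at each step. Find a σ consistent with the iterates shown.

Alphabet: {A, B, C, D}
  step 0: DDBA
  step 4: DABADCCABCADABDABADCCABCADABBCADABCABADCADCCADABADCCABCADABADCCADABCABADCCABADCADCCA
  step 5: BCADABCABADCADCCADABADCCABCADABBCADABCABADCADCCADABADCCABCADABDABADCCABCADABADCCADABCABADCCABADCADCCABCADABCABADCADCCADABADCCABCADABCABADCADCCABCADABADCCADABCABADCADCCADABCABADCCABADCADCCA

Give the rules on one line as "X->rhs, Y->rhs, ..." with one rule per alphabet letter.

  step 4 ⇒ step 5: DABADCCABCADABDABADCCABCADABBCADABCABADCADCCADABADCCABCADABADCCADABCABADCCABADCADCCA ⇒ B·CA·DAB·CA·B·ADC·ADC·CA·DAB·ADC·CA·B·CA·DAB·B·CA·DAB·CA·B·ADC·ADC·CA·DAB·ADC·CA·B·CA·DAB·DAB·ADC·CA·B·CA·DAB·ADC·CA·DAB·CA·B·ADC·CA·B·ADC·ADC·CA·B·CA·DAB·CA·B·ADC·ADC·CA·DAB·ADC·CA·B·CA·DAB·CA·B·ADC·ADC·CA·B·CA·DAB·ADC·CA·DAB·CA·B·ADC·ADC·CA·DAB·CA·B·ADC·CA·B·ADC·ADC·CA
    A ↦ CA
    B ↦ DAB
    C ↦ ADC
    D ↦ B

A->CA, B->DAB, C->ADC, D->B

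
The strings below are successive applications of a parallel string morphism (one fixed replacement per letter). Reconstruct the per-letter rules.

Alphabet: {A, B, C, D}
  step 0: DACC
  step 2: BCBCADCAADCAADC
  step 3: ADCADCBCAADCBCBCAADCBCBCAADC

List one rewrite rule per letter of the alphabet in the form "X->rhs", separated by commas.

  step 2 ⇒ step 3: BCBCADCAADCAADC ⇒ A·DC·A·DC·BC·AA·DC·BC·BC·AA·DC·BC·BC·AA·DC
    A ↦ BC
    B ↦ A
    C ↦ DC
    D ↦ AA

A->BC, B->A, C->DC, D->AA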